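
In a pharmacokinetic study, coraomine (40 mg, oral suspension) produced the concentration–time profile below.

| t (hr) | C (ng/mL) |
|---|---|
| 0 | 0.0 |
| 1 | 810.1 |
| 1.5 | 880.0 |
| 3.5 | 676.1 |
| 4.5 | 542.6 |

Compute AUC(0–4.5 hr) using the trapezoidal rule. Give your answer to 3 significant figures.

Trapezoidal AUC_0→4.5:
  [0→1]: (0.0+810.1)/2 × 1 = 405.05
  [1→1.5]: (810.1+880.0)/2 × 0.5 = 422.525
  [1.5→3.5]: (880.0+676.1)/2 × 2 = 1556.1
  [3.5→4.5]: (676.1+542.6)/2 × 1 = 609.35
  Sum = 2993.025 ng/mL·hr

AUC = 2990 ng/mL·hr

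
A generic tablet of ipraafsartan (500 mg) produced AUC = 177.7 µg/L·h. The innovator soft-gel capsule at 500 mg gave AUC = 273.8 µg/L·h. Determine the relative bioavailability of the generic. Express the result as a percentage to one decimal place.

F_rel = (AUC_test/D_test) / (AUC_ref/D_ref)
      = (177.7/500) / (273.8/500)
      = 0.3554 / 0.5476 = 0.6490 = 64.90%

F_rel = 64.9%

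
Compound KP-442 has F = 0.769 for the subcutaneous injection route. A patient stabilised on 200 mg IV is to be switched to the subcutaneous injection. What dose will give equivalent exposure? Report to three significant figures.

D_subcutaneous = 260 mg

For equal systemic exposure: F × D_ev = D_iv
D_ev = D_iv / F = 200 / 0.769 = 260.078 mg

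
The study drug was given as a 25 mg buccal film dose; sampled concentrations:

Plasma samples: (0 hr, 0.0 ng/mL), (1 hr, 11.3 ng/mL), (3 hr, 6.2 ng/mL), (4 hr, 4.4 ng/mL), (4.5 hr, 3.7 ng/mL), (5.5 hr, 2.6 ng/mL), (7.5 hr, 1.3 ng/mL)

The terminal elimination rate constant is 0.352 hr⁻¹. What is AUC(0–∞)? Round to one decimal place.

AUC = 41.2 ng/mL·hr

Trapezoidal AUC_0→7.5:
  [0→1]: (0.0+11.3)/2 × 1 = 5.65
  [1→3]: (11.3+6.2)/2 × 2 = 17.5
  [3→4]: (6.2+4.4)/2 × 1 = 5.3
  [4→4.5]: (4.4+3.7)/2 × 0.5 = 2.025
  [4.5→5.5]: (3.7+2.6)/2 × 1 = 3.15
  [5.5→7.5]: (2.6+1.3)/2 × 2 = 3.9
  Sum = 37.525 ng/mL·hr
Extrapolated tail: C_last / k_e = 1.3 / 0.352 = 3.693
AUC_0→∞ = 37.525 + 3.693 = 41.218 ng/mL·hr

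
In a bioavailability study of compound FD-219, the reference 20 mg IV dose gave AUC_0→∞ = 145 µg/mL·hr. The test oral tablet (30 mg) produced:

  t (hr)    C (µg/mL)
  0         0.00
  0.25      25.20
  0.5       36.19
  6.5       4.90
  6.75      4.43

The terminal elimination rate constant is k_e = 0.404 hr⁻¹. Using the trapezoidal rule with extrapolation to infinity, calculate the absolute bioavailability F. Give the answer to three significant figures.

F = 0.672

Trapezoidal AUC_0→6.75 (oral tablet):
  [0→0.25]: (0.00+25.20)/2 × 0.25 = 3.15
  [0.25→0.5]: (25.20+36.19)/2 × 0.25 = 7.67375
  [0.5→6.5]: (36.19+4.90)/2 × 6 = 123.27
  [6.5→6.75]: (4.90+4.43)/2 × 0.25 = 1.16625
  Sum = 135.26 µg/mL·hr
Tail: C_last/k_e = 4.43/0.404 = 10.965
AUC_0→∞ (oral tablet) = 135.26 + 10.965 = 146.225 µg/mL·hr
F = (AUC_ev/D_ev)/(AUC_iv/D_iv) = (146.225/30)/(145/20) = 4.87417/7.25 = 0.6723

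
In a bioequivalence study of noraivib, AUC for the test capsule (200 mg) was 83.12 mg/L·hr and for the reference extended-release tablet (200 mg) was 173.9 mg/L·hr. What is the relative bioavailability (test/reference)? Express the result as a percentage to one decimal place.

F_rel = (AUC_test/D_test) / (AUC_ref/D_ref)
      = (83.12/200) / (173.9/200)
      = 0.4156 / 0.8695 = 0.4780 = 47.80%

F_rel = 47.8%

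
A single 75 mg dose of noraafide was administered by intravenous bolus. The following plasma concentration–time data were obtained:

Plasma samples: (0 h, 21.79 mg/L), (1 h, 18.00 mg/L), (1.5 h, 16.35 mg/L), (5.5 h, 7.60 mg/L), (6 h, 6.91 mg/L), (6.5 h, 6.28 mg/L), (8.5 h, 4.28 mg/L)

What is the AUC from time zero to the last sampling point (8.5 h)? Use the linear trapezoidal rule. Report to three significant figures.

AUC = 93.9 mg/L·h

Trapezoidal AUC_0→8.5:
  [0→1]: (21.79+18.00)/2 × 1 = 19.895
  [1→1.5]: (18.00+16.35)/2 × 0.5 = 8.5875
  [1.5→5.5]: (16.35+7.60)/2 × 4 = 47.9
  [5.5→6]: (7.60+6.91)/2 × 0.5 = 3.6275
  [6→6.5]: (6.91+6.28)/2 × 0.5 = 3.2975
  [6.5→8.5]: (6.28+4.28)/2 × 2 = 10.56
  Sum = 93.8675 mg/L·h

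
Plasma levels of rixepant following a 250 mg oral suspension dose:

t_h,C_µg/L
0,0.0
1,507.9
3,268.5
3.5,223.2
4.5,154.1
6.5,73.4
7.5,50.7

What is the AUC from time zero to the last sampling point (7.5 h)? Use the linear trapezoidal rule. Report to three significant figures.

Trapezoidal AUC_0→7.5:
  [0→1]: (0.0+507.9)/2 × 1 = 253.95
  [1→3]: (507.9+268.5)/2 × 2 = 776.4
  [3→3.5]: (268.5+223.2)/2 × 0.5 = 122.925
  [3.5→4.5]: (223.2+154.1)/2 × 1 = 188.65
  [4.5→6.5]: (154.1+73.4)/2 × 2 = 227.5
  [6.5→7.5]: (73.4+50.7)/2 × 1 = 62.05
  Sum = 1631.475 µg/L·h

AUC = 1630 µg/L·h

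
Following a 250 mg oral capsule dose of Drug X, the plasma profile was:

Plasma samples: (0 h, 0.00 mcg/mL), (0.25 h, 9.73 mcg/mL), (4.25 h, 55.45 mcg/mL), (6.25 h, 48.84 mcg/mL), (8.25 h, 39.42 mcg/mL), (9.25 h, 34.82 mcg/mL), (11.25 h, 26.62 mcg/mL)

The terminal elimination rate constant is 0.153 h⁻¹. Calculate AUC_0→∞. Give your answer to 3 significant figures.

Trapezoidal AUC_0→11.25:
  [0→0.25]: (0.00+9.73)/2 × 0.25 = 1.21625
  [0.25→4.25]: (9.73+55.45)/2 × 4 = 130.36
  [4.25→6.25]: (55.45+48.84)/2 × 2 = 104.29
  [6.25→8.25]: (48.84+39.42)/2 × 2 = 88.26
  [8.25→9.25]: (39.42+34.82)/2 × 1 = 37.12
  [9.25→11.25]: (34.82+26.62)/2 × 2 = 61.44
  Sum = 422.68625 mcg/mL·h
Extrapolated tail: C_last / k_e = 26.62 / 0.153 = 173.987
AUC_0→∞ = 422.68625 + 173.987 = 596.67325 mcg/mL·h

AUC = 597 mcg/mL·h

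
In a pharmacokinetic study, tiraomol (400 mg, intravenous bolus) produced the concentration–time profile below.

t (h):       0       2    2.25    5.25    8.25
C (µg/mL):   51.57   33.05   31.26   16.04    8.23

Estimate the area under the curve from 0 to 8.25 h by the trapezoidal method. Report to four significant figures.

AUC = 200.0 µg/mL·h

Trapezoidal AUC_0→8.25:
  [0→2]: (51.57+33.05)/2 × 2 = 84.62
  [2→2.25]: (33.05+31.26)/2 × 0.25 = 8.03875
  [2.25→5.25]: (31.26+16.04)/2 × 3 = 70.95
  [5.25→8.25]: (16.04+8.23)/2 × 3 = 36.405
  Sum = 200.01375 µg/mL·h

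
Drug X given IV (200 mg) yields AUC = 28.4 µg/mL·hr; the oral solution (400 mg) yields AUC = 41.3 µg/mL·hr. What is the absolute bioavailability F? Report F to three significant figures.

F = 0.727

F = (AUC_ev / D_ev) / (AUC_iv / D_iv)
  = (41.3/400) / (28.4/200)
  = 0.10325 / 0.142 = 0.7271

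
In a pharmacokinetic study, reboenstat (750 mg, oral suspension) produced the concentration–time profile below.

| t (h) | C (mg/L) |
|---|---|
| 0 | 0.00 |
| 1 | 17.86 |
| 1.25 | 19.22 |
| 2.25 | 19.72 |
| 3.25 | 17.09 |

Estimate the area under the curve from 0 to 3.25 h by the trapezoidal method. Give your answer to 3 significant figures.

Trapezoidal AUC_0→3.25:
  [0→1]: (0.00+17.86)/2 × 1 = 8.93
  [1→1.25]: (17.86+19.22)/2 × 0.25 = 4.635
  [1.25→2.25]: (19.22+19.72)/2 × 1 = 19.47
  [2.25→3.25]: (19.72+17.09)/2 × 1 = 18.405
  Sum = 51.44 mg/L·h

AUC = 51.4 mg/L·h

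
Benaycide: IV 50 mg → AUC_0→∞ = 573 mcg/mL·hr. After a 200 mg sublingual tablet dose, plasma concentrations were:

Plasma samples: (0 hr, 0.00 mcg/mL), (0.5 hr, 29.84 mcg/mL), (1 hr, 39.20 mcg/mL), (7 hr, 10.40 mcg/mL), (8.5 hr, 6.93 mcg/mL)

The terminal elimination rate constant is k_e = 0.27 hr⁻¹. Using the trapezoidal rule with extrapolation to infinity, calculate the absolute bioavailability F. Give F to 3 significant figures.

Trapezoidal AUC_0→8.5 (sublingual tablet):
  [0→0.5]: (0.00+29.84)/2 × 0.5 = 7.46
  [0.5→1]: (29.84+39.20)/2 × 0.5 = 17.26
  [1→7]: (39.20+10.40)/2 × 6 = 148.8
  [7→8.5]: (10.40+6.93)/2 × 1.5 = 12.9975
  Sum = 186.5175 mcg/mL·hr
Tail: C_last/k_e = 6.93/0.27 = 25.667
AUC_0→∞ (sublingual tablet) = 186.5175 + 25.667 = 212.1845 mcg/mL·hr
F = (AUC_ev/D_ev)/(AUC_iv/D_iv) = (212.1845/200)/(573/50) = 1.0609225/11.46 = 0.0926

F = 0.0926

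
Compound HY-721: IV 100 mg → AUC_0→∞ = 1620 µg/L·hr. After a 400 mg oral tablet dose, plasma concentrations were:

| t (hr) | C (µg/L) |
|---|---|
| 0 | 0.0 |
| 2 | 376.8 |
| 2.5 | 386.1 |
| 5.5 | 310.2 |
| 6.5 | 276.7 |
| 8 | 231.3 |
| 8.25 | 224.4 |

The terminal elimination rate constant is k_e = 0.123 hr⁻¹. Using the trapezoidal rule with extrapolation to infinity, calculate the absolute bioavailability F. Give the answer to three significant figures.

Trapezoidal AUC_0→8.25 (oral tablet):
  [0→2]: (0.0+376.8)/2 × 2 = 376.8
  [2→2.5]: (376.8+386.1)/2 × 0.5 = 190.725
  [2.5→5.5]: (386.1+310.2)/2 × 3 = 1044.45
  [5.5→6.5]: (310.2+276.7)/2 × 1 = 293.45
  [6.5→8]: (276.7+231.3)/2 × 1.5 = 381.0
  [8→8.25]: (231.3+224.4)/2 × 0.25 = 56.9625
  Sum = 2343.3875 µg/L·hr
Tail: C_last/k_e = 224.4/0.123 = 1824.390
AUC_0→∞ (oral tablet) = 2343.3875 + 1824.390 = 4167.7775 µg/L·hr
F = (AUC_ev/D_ev)/(AUC_iv/D_iv) = (4167.7775/400)/(1620/100) = 10.4194/16.2 = 0.6432

F = 0.643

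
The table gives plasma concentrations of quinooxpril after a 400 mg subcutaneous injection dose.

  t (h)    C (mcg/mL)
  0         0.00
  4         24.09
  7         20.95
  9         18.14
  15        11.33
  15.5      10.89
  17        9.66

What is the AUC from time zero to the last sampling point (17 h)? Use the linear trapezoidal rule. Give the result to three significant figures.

Trapezoidal AUC_0→17:
  [0→4]: (0.00+24.09)/2 × 4 = 48.18
  [4→7]: (24.09+20.95)/2 × 3 = 67.56
  [7→9]: (20.95+18.14)/2 × 2 = 39.09
  [9→15]: (18.14+11.33)/2 × 6 = 88.41
  [15→15.5]: (11.33+10.89)/2 × 0.5 = 5.555
  [15.5→17]: (10.89+9.66)/2 × 1.5 = 15.4125
  Sum = 264.2075 mcg/mL·h

AUC = 264 mcg/mL·h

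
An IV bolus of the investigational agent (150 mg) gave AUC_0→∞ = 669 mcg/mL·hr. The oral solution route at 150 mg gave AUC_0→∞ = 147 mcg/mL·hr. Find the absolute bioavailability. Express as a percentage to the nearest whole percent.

F = 22%

F = (AUC_ev / D_ev) / (AUC_iv / D_iv)
  = (147/150) / (669/150)
  = 0.98 / 4.46 = 0.2197
  = 21.97%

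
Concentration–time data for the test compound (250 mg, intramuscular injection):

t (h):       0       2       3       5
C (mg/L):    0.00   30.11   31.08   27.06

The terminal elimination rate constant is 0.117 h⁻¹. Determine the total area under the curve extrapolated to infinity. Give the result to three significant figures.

Trapezoidal AUC_0→5:
  [0→2]: (0.00+30.11)/2 × 2 = 30.11
  [2→3]: (30.11+31.08)/2 × 1 = 30.595
  [3→5]: (31.08+27.06)/2 × 2 = 58.14
  Sum = 118.845 mg/L·h
Extrapolated tail: C_last / k_e = 27.06 / 0.117 = 231.282
AUC_0→∞ = 118.845 + 231.282 = 350.127 mg/L·h

AUC = 350 mg/L·h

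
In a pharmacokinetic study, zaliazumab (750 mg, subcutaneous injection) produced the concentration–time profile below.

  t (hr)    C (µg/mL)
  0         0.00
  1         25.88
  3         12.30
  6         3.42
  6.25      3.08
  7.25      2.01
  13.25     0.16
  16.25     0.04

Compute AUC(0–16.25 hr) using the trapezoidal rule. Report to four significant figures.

Trapezoidal AUC_0→16.25:
  [0→1]: (0.00+25.88)/2 × 1 = 12.94
  [1→3]: (25.88+12.30)/2 × 2 = 38.18
  [3→6]: (12.30+3.42)/2 × 3 = 23.58
  [6→6.25]: (3.42+3.08)/2 × 0.25 = 0.8125
  [6.25→7.25]: (3.08+2.01)/2 × 1 = 2.545
  [7.25→13.25]: (2.01+0.16)/2 × 6 = 6.51
  [13.25→16.25]: (0.16+0.04)/2 × 3 = 0.3
  Sum = 84.8675 µg/mL·hr

AUC = 84.87 µg/mL·hr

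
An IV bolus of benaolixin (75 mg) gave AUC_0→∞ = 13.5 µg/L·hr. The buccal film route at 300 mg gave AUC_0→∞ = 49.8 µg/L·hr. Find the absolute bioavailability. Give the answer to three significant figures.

F = 0.922

F = (AUC_ev / D_ev) / (AUC_iv / D_iv)
  = (49.8/300) / (13.5/75)
  = 0.166 / 0.18 = 0.9222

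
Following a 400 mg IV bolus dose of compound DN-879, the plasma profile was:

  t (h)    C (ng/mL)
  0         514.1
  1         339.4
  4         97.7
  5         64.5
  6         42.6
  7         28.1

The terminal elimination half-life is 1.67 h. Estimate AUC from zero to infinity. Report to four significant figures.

Trapezoidal AUC_0→7:
  [0→1]: (514.1+339.4)/2 × 1 = 426.75
  [1→4]: (339.4+97.7)/2 × 3 = 655.65
  [4→5]: (97.7+64.5)/2 × 1 = 81.1
  [5→6]: (64.5+42.6)/2 × 1 = 53.55
  [6→7]: (42.6+28.1)/2 × 1 = 35.35
  Sum = 1252.4 ng/mL·h
k_e = ln2 / t½ = 0.693147 / 1.67 = 0.4151 h^-1
Extrapolated tail: C_last / k_e = 28.1 / 0.4151 = 67.695
AUC_0→∞ = 1252.4 + 67.695 = 1320.095 ng/mL·h

AUC = 1320 ng/mL·h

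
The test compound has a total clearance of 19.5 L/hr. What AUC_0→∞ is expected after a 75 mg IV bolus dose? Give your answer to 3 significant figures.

AUC_0→∞ = Dose_iv / CL
        = 75 / 19.5 = 3.84615 mg/L·hr

AUC = 3.85 mg/L·hr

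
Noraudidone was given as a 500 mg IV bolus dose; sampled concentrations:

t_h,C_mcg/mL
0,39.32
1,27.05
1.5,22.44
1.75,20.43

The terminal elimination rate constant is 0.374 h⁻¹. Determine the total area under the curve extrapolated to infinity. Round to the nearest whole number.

AUC = 106 mcg/mL·h

Trapezoidal AUC_0→1.75:
  [0→1]: (39.32+27.05)/2 × 1 = 33.185
  [1→1.5]: (27.05+22.44)/2 × 0.5 = 12.3725
  [1.5→1.75]: (22.44+20.43)/2 × 0.25 = 5.35875
  Sum = 50.91625 mcg/mL·h
Extrapolated tail: C_last / k_e = 20.43 / 0.374 = 54.626
AUC_0→∞ = 50.91625 + 54.626 = 105.54225 mcg/mL·h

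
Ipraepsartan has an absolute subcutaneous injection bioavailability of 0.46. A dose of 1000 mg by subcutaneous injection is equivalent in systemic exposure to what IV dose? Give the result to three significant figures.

Systemic exposure from an extravascular dose = F × D_ev, so the equivalent IV dose is F × D_ev.
D_iv = F × D_ev = 0.46 × 1000 = 460 mg

D_iv = 460 mg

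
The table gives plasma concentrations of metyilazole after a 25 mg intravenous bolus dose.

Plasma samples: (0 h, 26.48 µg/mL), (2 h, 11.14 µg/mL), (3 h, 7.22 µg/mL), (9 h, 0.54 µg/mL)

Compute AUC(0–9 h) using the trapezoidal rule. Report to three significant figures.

Trapezoidal AUC_0→9:
  [0→2]: (26.48+11.14)/2 × 2 = 37.62
  [2→3]: (11.14+7.22)/2 × 1 = 9.18
  [3→9]: (7.22+0.54)/2 × 6 = 23.28
  Sum = 70.08 µg/mL·h

AUC = 70.1 µg/mL·h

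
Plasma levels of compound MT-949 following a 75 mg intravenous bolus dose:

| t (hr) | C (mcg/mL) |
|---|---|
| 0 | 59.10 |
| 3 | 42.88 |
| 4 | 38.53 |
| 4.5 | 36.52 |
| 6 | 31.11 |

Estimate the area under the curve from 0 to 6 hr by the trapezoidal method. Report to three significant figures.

Trapezoidal AUC_0→6:
  [0→3]: (59.10+42.88)/2 × 3 = 152.97
  [3→4]: (42.88+38.53)/2 × 1 = 40.705
  [4→4.5]: (38.53+36.52)/2 × 0.5 = 18.7625
  [4.5→6]: (36.52+31.11)/2 × 1.5 = 50.7225
  Sum = 263.16 mcg/mL·hr

AUC = 263 mcg/mL·hr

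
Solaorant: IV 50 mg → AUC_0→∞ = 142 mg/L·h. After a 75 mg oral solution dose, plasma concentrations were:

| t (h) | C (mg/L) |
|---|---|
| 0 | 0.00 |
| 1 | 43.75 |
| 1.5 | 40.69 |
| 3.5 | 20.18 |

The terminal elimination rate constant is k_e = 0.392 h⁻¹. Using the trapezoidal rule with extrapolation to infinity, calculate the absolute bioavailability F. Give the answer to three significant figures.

Trapezoidal AUC_0→3.5 (oral solution):
  [0→1]: (0.00+43.75)/2 × 1 = 21.875
  [1→1.5]: (43.75+40.69)/2 × 0.5 = 21.11
  [1.5→3.5]: (40.69+20.18)/2 × 2 = 60.87
  Sum = 103.855 mg/L·h
Tail: C_last/k_e = 20.18/0.392 = 51.480
AUC_0→∞ (oral solution) = 103.855 + 51.480 = 155.335 mg/L·h
F = (AUC_ev/D_ev)/(AUC_iv/D_iv) = (155.335/75)/(142/50) = 2.07113/2.84 = 0.7293

F = 0.729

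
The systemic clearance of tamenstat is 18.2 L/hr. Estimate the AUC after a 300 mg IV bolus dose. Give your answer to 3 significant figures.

AUC_0→∞ = Dose_iv / CL
        = 300 / 18.2 = 16.4835 mg/L·hr

AUC = 16.5 mg/L·hr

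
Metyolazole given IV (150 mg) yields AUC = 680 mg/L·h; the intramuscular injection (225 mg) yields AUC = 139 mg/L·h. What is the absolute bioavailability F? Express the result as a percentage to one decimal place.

F = (AUC_ev / D_ev) / (AUC_iv / D_iv)
  = (139/225) / (680/150)
  = 0.617778 / 4.53333 = 0.1363
  = 13.63%

F = 13.6%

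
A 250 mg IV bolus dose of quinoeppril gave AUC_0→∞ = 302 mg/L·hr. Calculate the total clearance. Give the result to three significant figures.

CL = Dose_iv / AUC_0→∞
   = 250 / 302 = 0.827815 L/hr

CL = 0.828 L/hr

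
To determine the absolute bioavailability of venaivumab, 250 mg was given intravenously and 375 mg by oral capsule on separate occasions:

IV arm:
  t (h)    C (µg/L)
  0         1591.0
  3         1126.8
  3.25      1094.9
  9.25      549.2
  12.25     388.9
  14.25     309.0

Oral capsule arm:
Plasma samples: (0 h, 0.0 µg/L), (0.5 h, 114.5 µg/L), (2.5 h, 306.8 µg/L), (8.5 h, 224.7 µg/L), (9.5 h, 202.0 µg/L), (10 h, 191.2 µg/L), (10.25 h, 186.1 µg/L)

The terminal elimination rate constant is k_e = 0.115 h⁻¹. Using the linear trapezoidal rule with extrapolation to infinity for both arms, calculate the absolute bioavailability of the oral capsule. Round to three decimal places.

F = 0.190

Trapezoidal AUC_0→14.25 (IV):
  [0→3]: (1591.0+1126.8)/2 × 3 = 4076.7
  [3→3.25]: (1126.8+1094.9)/2 × 0.25 = 277.7125
  [3.25→9.25]: (1094.9+549.2)/2 × 6 = 4932.3
  [9.25→12.25]: (549.2+388.9)/2 × 3 = 1407.15
  [12.25→14.25]: (388.9+309.0)/2 × 2 = 697.9
  Sum = 11391.7625 µg/L·h
IV tail: 309.0/0.115 = 2686.957; AUC_iv,0→∞ = 11391.7625 + 2686.957 = 14078.7195 µg/L·h
Trapezoidal AUC_0→10.25 (oral capsule):
  [0→0.5]: (0.0+114.5)/2 × 0.5 = 28.625
  [0.5→2.5]: (114.5+306.8)/2 × 2 = 421.3
  [2.5→8.5]: (306.8+224.7)/2 × 6 = 1594.5
  [8.5→9.5]: (224.7+202.0)/2 × 1 = 213.35
  [9.5→10]: (202.0+191.2)/2 × 0.5 = 98.3
  [10→10.25]: (191.2+186.1)/2 × 0.25 = 47.1625
  Sum = 2403.2375 µg/L·h
oral capsule tail: 186.1/0.115 = 1618.261; AUC_ev,0→∞ = 2403.2375 + 1618.261 = 4021.4985 µg/L·h
F = (AUC_ev/D_ev)/(AUC_iv/D_iv) = (4021.4985/375)/(14078.7195/250) = 10.723996/56.314878 = 0.1904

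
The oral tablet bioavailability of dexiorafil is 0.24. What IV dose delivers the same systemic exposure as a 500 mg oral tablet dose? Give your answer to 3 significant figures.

D_iv = 120 mg

Systemic exposure from an extravascular dose = F × D_ev, so the equivalent IV dose is F × D_ev.
D_iv = F × D_ev = 0.24 × 500 = 120 mg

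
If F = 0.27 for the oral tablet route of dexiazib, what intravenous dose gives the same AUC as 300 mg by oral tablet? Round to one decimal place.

Systemic exposure from an extravascular dose = F × D_ev, so the equivalent IV dose is F × D_ev.
D_iv = F × D_ev = 0.27 × 300 = 81 mg

D_iv = 81.0 mg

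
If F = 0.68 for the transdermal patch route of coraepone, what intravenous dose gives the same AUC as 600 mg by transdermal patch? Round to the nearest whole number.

Systemic exposure from an extravascular dose = F × D_ev, so the equivalent IV dose is F × D_ev.
D_iv = F × D_ev = 0.68 × 600 = 408 mg

D_iv = 408 mg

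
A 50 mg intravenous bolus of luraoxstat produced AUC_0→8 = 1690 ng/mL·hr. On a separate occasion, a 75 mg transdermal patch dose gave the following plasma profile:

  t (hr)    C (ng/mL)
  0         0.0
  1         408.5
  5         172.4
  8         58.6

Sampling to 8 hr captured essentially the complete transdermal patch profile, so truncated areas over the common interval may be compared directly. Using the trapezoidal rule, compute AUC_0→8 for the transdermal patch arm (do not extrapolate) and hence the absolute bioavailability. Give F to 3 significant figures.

F = 0.676

Trapezoidal AUC_0→8 (transdermal patch):
  [0→1]: (0.0+408.5)/2 × 1 = 204.25
  [1→5]: (408.5+172.4)/2 × 4 = 1161.8
  [5→8]: (172.4+58.6)/2 × 3 = 346.5
  Sum = 1712.55 ng/mL·hr
F = (AUC_ev/D_ev)/(AUC_iv/D_iv) = (1712.55/75)/(1690/50) = 22.834/33.8 = 0.6756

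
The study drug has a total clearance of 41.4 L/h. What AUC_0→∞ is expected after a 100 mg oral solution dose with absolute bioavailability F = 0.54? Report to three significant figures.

AUC_0→∞ = F × Dose / CL
        = 0.54 × 100 / 41.4 = 1.30435 mg/L·h

AUC = 1.30 mg/L·h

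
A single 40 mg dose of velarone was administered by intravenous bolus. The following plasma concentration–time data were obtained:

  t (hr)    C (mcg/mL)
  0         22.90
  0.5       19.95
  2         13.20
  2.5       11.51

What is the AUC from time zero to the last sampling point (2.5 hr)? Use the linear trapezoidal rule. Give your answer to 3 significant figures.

Trapezoidal AUC_0→2.5:
  [0→0.5]: (22.90+19.95)/2 × 0.5 = 10.7125
  [0.5→2]: (19.95+13.20)/2 × 1.5 = 24.8625
  [2→2.5]: (13.20+11.51)/2 × 0.5 = 6.1775
  Sum = 41.7525 mcg/mL·hr

AUC = 41.8 mcg/mL·hr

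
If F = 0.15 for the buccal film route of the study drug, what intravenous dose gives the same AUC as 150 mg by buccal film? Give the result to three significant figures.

Systemic exposure from an extravascular dose = F × D_ev, so the equivalent IV dose is F × D_ev.
D_iv = F × D_ev = 0.15 × 150 = 22.5 mg

D_iv = 22.5 mg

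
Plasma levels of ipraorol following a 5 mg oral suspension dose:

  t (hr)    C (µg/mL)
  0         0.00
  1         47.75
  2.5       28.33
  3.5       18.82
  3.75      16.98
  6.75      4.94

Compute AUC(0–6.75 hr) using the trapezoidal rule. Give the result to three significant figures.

Trapezoidal AUC_0→6.75:
  [0→1]: (0.00+47.75)/2 × 1 = 23.875
  [1→2.5]: (47.75+28.33)/2 × 1.5 = 57.06
  [2.5→3.5]: (28.33+18.82)/2 × 1 = 23.575
  [3.5→3.75]: (18.82+16.98)/2 × 0.25 = 4.475
  [3.75→6.75]: (16.98+4.94)/2 × 3 = 32.88
  Sum = 141.865 µg/mL·hr

AUC = 142 µg/mL·hr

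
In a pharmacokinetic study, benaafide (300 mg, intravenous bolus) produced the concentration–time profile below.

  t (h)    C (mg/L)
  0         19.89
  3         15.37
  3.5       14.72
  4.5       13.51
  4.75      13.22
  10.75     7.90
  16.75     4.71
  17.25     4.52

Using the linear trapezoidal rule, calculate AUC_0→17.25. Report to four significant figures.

AUC = 181.4 mg/L·h

Trapezoidal AUC_0→17.25:
  [0→3]: (19.89+15.37)/2 × 3 = 52.89
  [3→3.5]: (15.37+14.72)/2 × 0.5 = 7.5225
  [3.5→4.5]: (14.72+13.51)/2 × 1 = 14.115
  [4.5→4.75]: (13.51+13.22)/2 × 0.25 = 3.34125
  [4.75→10.75]: (13.22+7.90)/2 × 6 = 63.36
  [10.75→16.75]: (7.90+4.71)/2 × 6 = 37.83
  [16.75→17.25]: (4.71+4.52)/2 × 0.5 = 2.3075
  Sum = 181.36625 mg/L·h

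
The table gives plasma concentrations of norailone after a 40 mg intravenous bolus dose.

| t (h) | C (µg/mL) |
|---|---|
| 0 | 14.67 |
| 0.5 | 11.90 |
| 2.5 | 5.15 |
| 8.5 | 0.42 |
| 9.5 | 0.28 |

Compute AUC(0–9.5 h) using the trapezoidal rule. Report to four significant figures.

AUC = 40.75 µg/mL·h

Trapezoidal AUC_0→9.5:
  [0→0.5]: (14.67+11.90)/2 × 0.5 = 6.6425
  [0.5→2.5]: (11.90+5.15)/2 × 2 = 17.05
  [2.5→8.5]: (5.15+0.42)/2 × 6 = 16.71
  [8.5→9.5]: (0.42+0.28)/2 × 1 = 0.35
  Sum = 40.7525 µg/mL·h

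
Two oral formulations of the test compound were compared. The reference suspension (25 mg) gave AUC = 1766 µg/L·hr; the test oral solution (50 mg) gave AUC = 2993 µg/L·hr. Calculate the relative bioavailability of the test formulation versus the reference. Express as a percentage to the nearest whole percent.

F_rel = 85%

F_rel = (AUC_test/D_test) / (AUC_ref/D_ref)
      = (2993/50) / (1766/25)
      = 59.86 / 70.64 = 0.8474 = 84.74%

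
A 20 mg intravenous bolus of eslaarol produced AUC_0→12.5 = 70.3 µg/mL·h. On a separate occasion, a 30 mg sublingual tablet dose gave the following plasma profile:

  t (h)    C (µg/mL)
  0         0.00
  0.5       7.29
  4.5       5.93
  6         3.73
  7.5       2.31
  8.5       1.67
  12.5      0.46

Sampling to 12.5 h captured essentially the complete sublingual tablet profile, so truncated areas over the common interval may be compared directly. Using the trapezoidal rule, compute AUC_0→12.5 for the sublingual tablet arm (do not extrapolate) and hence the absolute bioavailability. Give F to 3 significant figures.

F = 0.439

Trapezoidal AUC_0→12.5 (sublingual tablet):
  [0→0.5]: (0.00+7.29)/2 × 0.5 = 1.8225
  [0.5→4.5]: (7.29+5.93)/2 × 4 = 26.44
  [4.5→6]: (5.93+3.73)/2 × 1.5 = 7.245
  [6→7.5]: (3.73+2.31)/2 × 1.5 = 4.53
  [7.5→8.5]: (2.31+1.67)/2 × 1 = 1.99
  [8.5→12.5]: (1.67+0.46)/2 × 4 = 4.26
  Sum = 46.2875 µg/mL·h
F = (AUC_ev/D_ev)/(AUC_iv/D_iv) = (46.2875/30)/(70.3/20) = 1.54292/3.515 = 0.4390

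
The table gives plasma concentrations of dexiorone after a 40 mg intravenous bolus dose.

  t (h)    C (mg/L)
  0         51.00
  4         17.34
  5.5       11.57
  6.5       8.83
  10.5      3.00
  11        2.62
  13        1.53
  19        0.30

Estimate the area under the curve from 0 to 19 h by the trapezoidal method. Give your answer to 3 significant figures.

AUC = 203 mg/L·h

Trapezoidal AUC_0→19:
  [0→4]: (51.00+17.34)/2 × 4 = 136.68
  [4→5.5]: (17.34+11.57)/2 × 1.5 = 21.6825
  [5.5→6.5]: (11.57+8.83)/2 × 1 = 10.2
  [6.5→10.5]: (8.83+3.00)/2 × 4 = 23.66
  [10.5→11]: (3.00+2.62)/2 × 0.5 = 1.405
  [11→13]: (2.62+1.53)/2 × 2 = 4.15
  [13→19]: (1.53+0.30)/2 × 6 = 5.49
  Sum = 203.2675 mg/L·h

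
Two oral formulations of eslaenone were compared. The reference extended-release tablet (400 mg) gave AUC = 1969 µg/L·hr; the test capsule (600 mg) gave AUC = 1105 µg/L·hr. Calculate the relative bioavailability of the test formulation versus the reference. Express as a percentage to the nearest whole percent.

F_rel = (AUC_test/D_test) / (AUC_ref/D_ref)
      = (1105/600) / (1969/400)
      = 1.84167 / 4.9225 = 0.3741 = 37.41%

F_rel = 37%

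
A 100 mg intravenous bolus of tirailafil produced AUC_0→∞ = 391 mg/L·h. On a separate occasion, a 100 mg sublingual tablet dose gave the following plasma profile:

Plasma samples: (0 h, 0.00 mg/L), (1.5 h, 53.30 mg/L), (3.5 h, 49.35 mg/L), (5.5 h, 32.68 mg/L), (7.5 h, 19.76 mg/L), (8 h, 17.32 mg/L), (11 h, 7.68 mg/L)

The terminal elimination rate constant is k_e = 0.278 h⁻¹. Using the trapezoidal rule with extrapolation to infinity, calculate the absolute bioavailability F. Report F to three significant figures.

F = 0.899

Trapezoidal AUC_0→11 (sublingual tablet):
  [0→1.5]: (0.00+53.30)/2 × 1.5 = 39.975
  [1.5→3.5]: (53.30+49.35)/2 × 2 = 102.65
  [3.5→5.5]: (49.35+32.68)/2 × 2 = 82.03
  [5.5→7.5]: (32.68+19.76)/2 × 2 = 52.44
  [7.5→8]: (19.76+17.32)/2 × 0.5 = 9.27
  [8→11]: (17.32+7.68)/2 × 3 = 37.5
  Sum = 323.865 mg/L·h
Tail: C_last/k_e = 7.68/0.278 = 27.626
AUC_0→∞ (sublingual tablet) = 323.865 + 27.626 = 351.491 mg/L·h
F = (AUC_ev/D_ev)/(AUC_iv/D_iv) = (351.491/100)/(391/100) = 3.51491/3.91 = 0.8990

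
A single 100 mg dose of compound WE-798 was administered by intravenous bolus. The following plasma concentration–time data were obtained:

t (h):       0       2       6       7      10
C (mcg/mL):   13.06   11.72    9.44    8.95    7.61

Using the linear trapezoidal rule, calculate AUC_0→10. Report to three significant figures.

Trapezoidal AUC_0→10:
  [0→2]: (13.06+11.72)/2 × 2 = 24.78
  [2→6]: (11.72+9.44)/2 × 4 = 42.32
  [6→7]: (9.44+8.95)/2 × 1 = 9.195
  [7→10]: (8.95+7.61)/2 × 3 = 24.84
  Sum = 101.135 mcg/mL·h

AUC = 101 mcg/mL·h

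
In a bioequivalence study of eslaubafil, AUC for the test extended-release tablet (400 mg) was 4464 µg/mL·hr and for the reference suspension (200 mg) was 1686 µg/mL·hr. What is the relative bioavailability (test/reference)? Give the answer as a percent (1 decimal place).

F_rel = 132.4%

F_rel = (AUC_test/D_test) / (AUC_ref/D_ref)
      = (4464/400) / (1686/200)
      = 11.16 / 8.43 = 1.3238 = 132.38%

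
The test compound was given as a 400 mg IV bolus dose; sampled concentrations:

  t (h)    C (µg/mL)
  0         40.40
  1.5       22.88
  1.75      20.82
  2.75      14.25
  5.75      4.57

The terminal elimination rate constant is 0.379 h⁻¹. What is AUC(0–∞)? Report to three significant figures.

Trapezoidal AUC_0→5.75:
  [0→1.5]: (40.40+22.88)/2 × 1.5 = 47.46
  [1.5→1.75]: (22.88+20.82)/2 × 0.25 = 5.4625
  [1.75→2.75]: (20.82+14.25)/2 × 1 = 17.535
  [2.75→5.75]: (14.25+4.57)/2 × 3 = 28.23
  Sum = 98.6875 µg/mL·h
Extrapolated tail: C_last / k_e = 4.57 / 0.379 = 12.058
AUC_0→∞ = 98.6875 + 12.058 = 110.7455 µg/mL·h

AUC = 111 µg/mL·h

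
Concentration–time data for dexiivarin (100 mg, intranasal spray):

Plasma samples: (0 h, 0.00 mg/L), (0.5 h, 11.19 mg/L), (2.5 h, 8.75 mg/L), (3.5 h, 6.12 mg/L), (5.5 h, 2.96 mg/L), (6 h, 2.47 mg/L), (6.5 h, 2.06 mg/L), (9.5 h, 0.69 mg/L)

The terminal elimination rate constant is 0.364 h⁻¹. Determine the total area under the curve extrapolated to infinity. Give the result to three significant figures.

AUC = 47.8 mg/L·h

Trapezoidal AUC_0→9.5:
  [0→0.5]: (0.00+11.19)/2 × 0.5 = 2.7975
  [0.5→2.5]: (11.19+8.75)/2 × 2 = 19.94
  [2.5→3.5]: (8.75+6.12)/2 × 1 = 7.435
  [3.5→5.5]: (6.12+2.96)/2 × 2 = 9.08
  [5.5→6]: (2.96+2.47)/2 × 0.5 = 1.3575
  [6→6.5]: (2.47+2.06)/2 × 0.5 = 1.1325
  [6.5→9.5]: (2.06+0.69)/2 × 3 = 4.125
  Sum = 45.8675 mg/L·h
Extrapolated tail: C_last / k_e = 0.69 / 0.364 = 1.896
AUC_0→∞ = 45.8675 + 1.896 = 47.7635 mg/L·h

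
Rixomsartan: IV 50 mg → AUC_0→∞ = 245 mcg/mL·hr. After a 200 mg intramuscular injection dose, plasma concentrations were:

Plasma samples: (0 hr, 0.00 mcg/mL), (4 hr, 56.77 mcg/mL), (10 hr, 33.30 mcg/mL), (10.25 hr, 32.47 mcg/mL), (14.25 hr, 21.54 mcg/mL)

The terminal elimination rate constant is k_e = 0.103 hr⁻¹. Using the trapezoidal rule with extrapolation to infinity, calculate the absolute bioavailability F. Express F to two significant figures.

F = 0.72

Trapezoidal AUC_0→14.25 (intramuscular injection):
  [0→4]: (0.00+56.77)/2 × 4 = 113.54
  [4→10]: (56.77+33.30)/2 × 6 = 270.21
  [10→10.25]: (33.30+32.47)/2 × 0.25 = 8.22125
  [10.25→14.25]: (32.47+21.54)/2 × 4 = 108.02
  Sum = 499.99125 mcg/mL·hr
Tail: C_last/k_e = 21.54/0.103 = 209.126
AUC_0→∞ (intramuscular injection) = 499.99125 + 209.126 = 709.11725 mcg/mL·hr
F = (AUC_ev/D_ev)/(AUC_iv/D_iv) = (709.11725/200)/(245/50) = 3.54559/4.9 = 0.7236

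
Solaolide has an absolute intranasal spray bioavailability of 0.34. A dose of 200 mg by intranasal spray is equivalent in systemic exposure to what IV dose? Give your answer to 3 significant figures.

Systemic exposure from an extravascular dose = F × D_ev, so the equivalent IV dose is F × D_ev.
D_iv = F × D_ev = 0.34 × 200 = 68 mg

D_iv = 68.0 mg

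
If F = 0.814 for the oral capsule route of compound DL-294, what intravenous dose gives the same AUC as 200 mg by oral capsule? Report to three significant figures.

Systemic exposure from an extravascular dose = F × D_ev, so the equivalent IV dose is F × D_ev.
D_iv = F × D_ev = 0.814 × 200 = 162.8 mg

D_iv = 163 mg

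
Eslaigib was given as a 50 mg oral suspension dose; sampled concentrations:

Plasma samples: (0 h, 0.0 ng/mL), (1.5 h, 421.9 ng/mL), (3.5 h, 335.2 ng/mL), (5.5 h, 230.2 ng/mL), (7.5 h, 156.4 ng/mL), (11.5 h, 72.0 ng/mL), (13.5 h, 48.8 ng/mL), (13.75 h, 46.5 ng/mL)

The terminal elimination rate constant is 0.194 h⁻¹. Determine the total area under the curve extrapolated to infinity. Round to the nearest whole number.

Trapezoidal AUC_0→13.75:
  [0→1.5]: (0.0+421.9)/2 × 1.5 = 316.425
  [1.5→3.5]: (421.9+335.2)/2 × 2 = 757.1
  [3.5→5.5]: (335.2+230.2)/2 × 2 = 565.4
  [5.5→7.5]: (230.2+156.4)/2 × 2 = 386.6
  [7.5→11.5]: (156.4+72.0)/2 × 4 = 456.8
  [11.5→13.5]: (72.0+48.8)/2 × 2 = 120.8
  [13.5→13.75]: (48.8+46.5)/2 × 0.25 = 11.9125
  Sum = 2615.0375 ng/mL·h
Extrapolated tail: C_last / k_e = 46.5 / 0.194 = 239.691
AUC_0→∞ = 2615.0375 + 239.691 = 2854.7285 ng/mL·h

AUC = 2855 ng/mL·h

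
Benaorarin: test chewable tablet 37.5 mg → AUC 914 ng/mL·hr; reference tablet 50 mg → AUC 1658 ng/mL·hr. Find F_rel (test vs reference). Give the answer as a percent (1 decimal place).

F_rel = (AUC_test/D_test) / (AUC_ref/D_ref)
      = (914/37.5) / (1658/50)
      = 24.3733 / 33.16 = 0.7350 = 73.50%

F_rel = 73.5%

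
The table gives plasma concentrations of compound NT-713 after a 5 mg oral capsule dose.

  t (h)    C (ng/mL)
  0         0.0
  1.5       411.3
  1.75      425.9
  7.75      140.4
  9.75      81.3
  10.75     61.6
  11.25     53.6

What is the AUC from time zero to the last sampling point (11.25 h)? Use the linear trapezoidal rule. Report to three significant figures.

Trapezoidal AUC_0→11.25:
  [0→1.5]: (0.0+411.3)/2 × 1.5 = 308.475
  [1.5→1.75]: (411.3+425.9)/2 × 0.25 = 104.65
  [1.75→7.75]: (425.9+140.4)/2 × 6 = 1698.9
  [7.75→9.75]: (140.4+81.3)/2 × 2 = 221.7
  [9.75→10.75]: (81.3+61.6)/2 × 1 = 71.45
  [10.75→11.25]: (61.6+53.6)/2 × 0.5 = 28.8
  Sum = 2433.975 ng/mL·h

AUC = 2430 ng/mL·h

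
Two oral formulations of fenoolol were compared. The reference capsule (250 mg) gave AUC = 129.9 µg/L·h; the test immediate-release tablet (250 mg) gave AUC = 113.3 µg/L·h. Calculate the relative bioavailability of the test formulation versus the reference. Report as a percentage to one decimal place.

F_rel = (AUC_test/D_test) / (AUC_ref/D_ref)
      = (113.3/250) / (129.9/250)
      = 0.4532 / 0.5196 = 0.8722 = 87.22%

F_rel = 87.2%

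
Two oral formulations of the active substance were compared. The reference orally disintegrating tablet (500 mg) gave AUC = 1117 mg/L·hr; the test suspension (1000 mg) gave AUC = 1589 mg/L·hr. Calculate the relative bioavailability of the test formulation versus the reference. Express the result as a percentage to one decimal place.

F_rel = (AUC_test/D_test) / (AUC_ref/D_ref)
      = (1589/1000) / (1117/500)
      = 1.589 / 2.234 = 0.7113 = 71.13%

F_rel = 71.1%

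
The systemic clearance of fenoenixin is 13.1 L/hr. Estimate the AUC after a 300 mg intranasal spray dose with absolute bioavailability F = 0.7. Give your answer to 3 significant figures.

AUC_0→∞ = F × Dose / CL
        = 0.7 × 300 / 13.1 = 16.0305 mg/L·hr

AUC = 16.0 mg/L·hr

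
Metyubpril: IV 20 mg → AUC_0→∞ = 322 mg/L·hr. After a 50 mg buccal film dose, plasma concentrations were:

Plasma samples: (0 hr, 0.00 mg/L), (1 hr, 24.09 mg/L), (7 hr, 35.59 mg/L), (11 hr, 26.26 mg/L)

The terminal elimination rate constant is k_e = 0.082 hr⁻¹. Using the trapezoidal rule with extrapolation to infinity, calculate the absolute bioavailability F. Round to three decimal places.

Trapezoidal AUC_0→11 (buccal film):
  [0→1]: (0.00+24.09)/2 × 1 = 12.045
  [1→7]: (24.09+35.59)/2 × 6 = 179.04
  [7→11]: (35.59+26.26)/2 × 4 = 123.7
  Sum = 314.785 mg/L·hr
Tail: C_last/k_e = 26.26/0.082 = 320.244
AUC_0→∞ (buccal film) = 314.785 + 320.244 = 635.029 mg/L·hr
F = (AUC_ev/D_ev)/(AUC_iv/D_iv) = (635.029/50)/(322/20) = 12.70058/16.1 = 0.7889

F = 0.789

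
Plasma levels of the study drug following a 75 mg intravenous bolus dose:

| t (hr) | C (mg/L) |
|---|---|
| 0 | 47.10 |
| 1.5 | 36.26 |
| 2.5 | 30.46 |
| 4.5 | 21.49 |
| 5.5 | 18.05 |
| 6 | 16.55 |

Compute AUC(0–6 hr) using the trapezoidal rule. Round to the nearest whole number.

Trapezoidal AUC_0→6:
  [0→1.5]: (47.10+36.26)/2 × 1.5 = 62.52
  [1.5→2.5]: (36.26+30.46)/2 × 1 = 33.36
  [2.5→4.5]: (30.46+21.49)/2 × 2 = 51.95
  [4.5→5.5]: (21.49+18.05)/2 × 1 = 19.77
  [5.5→6]: (18.05+16.55)/2 × 0.5 = 8.65
  Sum = 176.25 mg/L·hr

AUC = 176 mg/L·hr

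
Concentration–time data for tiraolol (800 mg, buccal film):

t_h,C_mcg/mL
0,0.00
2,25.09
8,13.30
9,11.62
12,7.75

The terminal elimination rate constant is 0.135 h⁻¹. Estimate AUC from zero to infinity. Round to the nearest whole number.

Trapezoidal AUC_0→12:
  [0→2]: (0.00+25.09)/2 × 2 = 25.09
  [2→8]: (25.09+13.30)/2 × 6 = 115.17
  [8→9]: (13.30+11.62)/2 × 1 = 12.46
  [9→12]: (11.62+7.75)/2 × 3 = 29.055
  Sum = 181.775 mcg/mL·h
Extrapolated tail: C_last / k_e = 7.75 / 0.135 = 57.407
AUC_0→∞ = 181.775 + 57.407 = 239.182 mcg/mL·h

AUC = 239 mcg/mL·h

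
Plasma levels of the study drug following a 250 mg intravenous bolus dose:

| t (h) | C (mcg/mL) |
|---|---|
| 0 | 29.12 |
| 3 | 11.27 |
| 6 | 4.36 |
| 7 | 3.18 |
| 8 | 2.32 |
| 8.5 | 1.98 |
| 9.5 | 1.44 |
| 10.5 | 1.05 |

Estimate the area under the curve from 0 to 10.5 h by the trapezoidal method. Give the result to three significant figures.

Trapezoidal AUC_0→10.5:
  [0→3]: (29.12+11.27)/2 × 3 = 60.585
  [3→6]: (11.27+4.36)/2 × 3 = 23.445
  [6→7]: (4.36+3.18)/2 × 1 = 3.77
  [7→8]: (3.18+2.32)/2 × 1 = 2.75
  [8→8.5]: (2.32+1.98)/2 × 0.5 = 1.075
  [8.5→9.5]: (1.98+1.44)/2 × 1 = 1.71
  [9.5→10.5]: (1.44+1.05)/2 × 1 = 1.245
  Sum = 94.58 mcg/mL·h

AUC = 94.6 mcg/mL·h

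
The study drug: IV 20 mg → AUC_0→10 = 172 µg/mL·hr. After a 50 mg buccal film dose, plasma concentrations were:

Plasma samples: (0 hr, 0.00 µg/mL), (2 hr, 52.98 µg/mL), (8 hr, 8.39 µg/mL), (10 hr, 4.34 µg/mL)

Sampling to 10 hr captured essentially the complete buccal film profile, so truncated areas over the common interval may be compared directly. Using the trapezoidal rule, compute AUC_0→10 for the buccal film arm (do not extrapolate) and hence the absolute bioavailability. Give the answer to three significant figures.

Trapezoidal AUC_0→10 (buccal film):
  [0→2]: (0.00+52.98)/2 × 2 = 52.98
  [2→8]: (52.98+8.39)/2 × 6 = 184.11
  [8→10]: (8.39+4.34)/2 × 2 = 12.73
  Sum = 249.82 µg/mL·hr
F = (AUC_ev/D_ev)/(AUC_iv/D_iv) = (249.82/50)/(172/20) = 4.9964/8.6 = 0.5810

F = 0.581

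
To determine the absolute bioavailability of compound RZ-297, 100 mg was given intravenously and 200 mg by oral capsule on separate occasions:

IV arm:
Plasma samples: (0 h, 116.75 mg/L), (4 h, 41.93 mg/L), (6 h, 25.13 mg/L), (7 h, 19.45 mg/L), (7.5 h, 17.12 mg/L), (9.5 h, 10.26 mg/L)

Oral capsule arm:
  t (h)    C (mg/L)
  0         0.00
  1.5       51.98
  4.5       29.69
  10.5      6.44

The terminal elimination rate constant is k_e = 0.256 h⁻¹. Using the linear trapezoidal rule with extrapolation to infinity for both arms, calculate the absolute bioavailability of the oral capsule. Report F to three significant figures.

Trapezoidal AUC_0→9.5 (IV):
  [0→4]: (116.75+41.93)/2 × 4 = 317.36
  [4→6]: (41.93+25.13)/2 × 2 = 67.06
  [6→7]: (25.13+19.45)/2 × 1 = 22.29
  [7→7.5]: (19.45+17.12)/2 × 0.5 = 9.1425
  [7.5→9.5]: (17.12+10.26)/2 × 2 = 27.38
  Sum = 443.2325 mg/L·h
IV tail: 10.26/0.256 = 40.078; AUC_iv,0→∞ = 443.2325 + 40.078 = 483.3105 mg/L·h
Trapezoidal AUC_0→10.5 (oral capsule):
  [0→1.5]: (0.00+51.98)/2 × 1.5 = 38.985
  [1.5→4.5]: (51.98+29.69)/2 × 3 = 122.505
  [4.5→10.5]: (29.69+6.44)/2 × 6 = 108.39
  Sum = 269.88 mg/L·h
oral capsule tail: 6.44/0.256 = 25.156; AUC_ev,0→∞ = 269.88 + 25.156 = 295.036 mg/L·h
F = (AUC_ev/D_ev)/(AUC_iv/D_iv) = (295.036/200)/(483.3105/100) = 1.47518/4.833105 = 0.3052

F = 0.305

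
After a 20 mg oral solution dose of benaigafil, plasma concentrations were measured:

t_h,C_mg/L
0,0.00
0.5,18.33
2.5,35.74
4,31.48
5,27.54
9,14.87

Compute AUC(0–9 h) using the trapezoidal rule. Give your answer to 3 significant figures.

Trapezoidal AUC_0→9:
  [0→0.5]: (0.00+18.33)/2 × 0.5 = 4.5825
  [0.5→2.5]: (18.33+35.74)/2 × 2 = 54.07
  [2.5→4]: (35.74+31.48)/2 × 1.5 = 50.415
  [4→5]: (31.48+27.54)/2 × 1 = 29.51
  [5→9]: (27.54+14.87)/2 × 4 = 84.82
  Sum = 223.3975 mg/L·h

AUC = 223 mg/L·h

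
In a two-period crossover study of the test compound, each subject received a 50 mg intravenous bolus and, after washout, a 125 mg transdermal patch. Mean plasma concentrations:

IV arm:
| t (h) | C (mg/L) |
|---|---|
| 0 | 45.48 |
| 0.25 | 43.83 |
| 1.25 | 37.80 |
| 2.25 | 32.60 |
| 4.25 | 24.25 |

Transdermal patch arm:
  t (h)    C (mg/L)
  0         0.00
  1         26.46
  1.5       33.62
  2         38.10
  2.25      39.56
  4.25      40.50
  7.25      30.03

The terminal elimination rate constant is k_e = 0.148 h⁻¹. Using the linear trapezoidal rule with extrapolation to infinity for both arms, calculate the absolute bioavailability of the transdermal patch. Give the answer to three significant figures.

Trapezoidal AUC_0→4.25 (IV):
  [0→0.25]: (45.48+43.83)/2 × 0.25 = 11.16375
  [0.25→1.25]: (43.83+37.80)/2 × 1 = 40.815
  [1.25→2.25]: (37.80+32.60)/2 × 1 = 35.2
  [2.25→4.25]: (32.60+24.25)/2 × 2 = 56.85
  Sum = 144.02875 mg/L·h
IV tail: 24.25/0.148 = 163.851; AUC_iv,0→∞ = 144.02875 + 163.851 = 307.87975 mg/L·h
Trapezoidal AUC_0→7.25 (transdermal patch):
  [0→1]: (0.00+26.46)/2 × 1 = 13.23
  [1→1.5]: (26.46+33.62)/2 × 0.5 = 15.02
  [1.5→2]: (33.62+38.10)/2 × 0.5 = 17.93
  [2→2.25]: (38.10+39.56)/2 × 0.25 = 9.7075
  [2.25→4.25]: (39.56+40.50)/2 × 2 = 80.06
  [4.25→7.25]: (40.50+30.03)/2 × 3 = 105.795
  Sum = 241.7425 mg/L·h
transdermal patch tail: 30.03/0.148 = 202.905; AUC_ev,0→∞ = 241.7425 + 202.905 = 444.6475 mg/L·h
F = (AUC_ev/D_ev)/(AUC_iv/D_iv) = (444.6475/125)/(307.87975/50) = 3.55718/6.157595 = 0.5777

F = 0.578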